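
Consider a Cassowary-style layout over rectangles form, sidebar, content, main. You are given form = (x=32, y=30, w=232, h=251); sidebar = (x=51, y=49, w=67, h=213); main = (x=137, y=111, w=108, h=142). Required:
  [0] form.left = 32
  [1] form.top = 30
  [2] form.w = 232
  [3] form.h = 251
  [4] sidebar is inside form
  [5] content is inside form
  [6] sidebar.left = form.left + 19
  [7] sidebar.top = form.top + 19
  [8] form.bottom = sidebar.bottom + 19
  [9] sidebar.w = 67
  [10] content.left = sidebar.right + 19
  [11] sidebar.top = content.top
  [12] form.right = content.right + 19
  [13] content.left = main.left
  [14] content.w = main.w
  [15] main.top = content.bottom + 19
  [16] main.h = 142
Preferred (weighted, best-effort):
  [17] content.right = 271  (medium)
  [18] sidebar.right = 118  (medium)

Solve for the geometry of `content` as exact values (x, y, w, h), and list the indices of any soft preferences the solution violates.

content = (x=137, y=49, w=108, h=43)
violated soft preferences: 17

1. content.x = 137  [content.left = sidebar.right + 19]
2. content.y = 49  [sidebar.top = content.top]
3. content.w = 108  [form.right = content.right + 19]
4. content.h = 43  [main.top = content.bottom + 19]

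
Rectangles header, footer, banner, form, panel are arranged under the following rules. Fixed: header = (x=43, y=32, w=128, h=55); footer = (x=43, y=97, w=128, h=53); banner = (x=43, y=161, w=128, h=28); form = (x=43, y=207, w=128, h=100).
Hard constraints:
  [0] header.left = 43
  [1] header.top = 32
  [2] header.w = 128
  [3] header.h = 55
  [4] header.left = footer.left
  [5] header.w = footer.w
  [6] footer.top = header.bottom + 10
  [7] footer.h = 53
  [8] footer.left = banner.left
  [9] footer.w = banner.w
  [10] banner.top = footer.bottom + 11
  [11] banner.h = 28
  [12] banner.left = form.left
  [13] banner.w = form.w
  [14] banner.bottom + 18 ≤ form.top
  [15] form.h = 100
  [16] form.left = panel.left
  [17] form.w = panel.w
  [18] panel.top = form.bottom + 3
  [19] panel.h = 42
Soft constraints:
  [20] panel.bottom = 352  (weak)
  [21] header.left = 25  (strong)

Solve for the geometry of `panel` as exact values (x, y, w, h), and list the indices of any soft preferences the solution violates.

1. panel.x = 43  [form.left = panel.left]
2. panel.w = 128  [form.w = panel.w]
3. panel.y = 310  [panel.top = form.bottom + 3]
4. panel.h = 42  [panel.h = 42]

panel = (x=43, y=310, w=128, h=42)
violated soft preferences: 21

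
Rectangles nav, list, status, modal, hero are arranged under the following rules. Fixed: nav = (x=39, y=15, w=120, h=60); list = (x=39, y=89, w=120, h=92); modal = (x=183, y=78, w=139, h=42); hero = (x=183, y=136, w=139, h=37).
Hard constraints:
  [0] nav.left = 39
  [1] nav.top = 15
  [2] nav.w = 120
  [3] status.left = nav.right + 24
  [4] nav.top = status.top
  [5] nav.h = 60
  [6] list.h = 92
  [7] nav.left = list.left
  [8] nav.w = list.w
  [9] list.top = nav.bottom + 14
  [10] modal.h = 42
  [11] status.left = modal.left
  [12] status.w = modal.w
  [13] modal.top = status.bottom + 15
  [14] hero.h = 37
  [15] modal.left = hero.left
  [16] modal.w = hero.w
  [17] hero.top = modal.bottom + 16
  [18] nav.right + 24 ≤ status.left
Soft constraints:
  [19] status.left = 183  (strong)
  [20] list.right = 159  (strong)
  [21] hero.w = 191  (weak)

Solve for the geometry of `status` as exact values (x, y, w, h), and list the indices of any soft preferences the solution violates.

status = (x=183, y=15, w=139, h=48)
violated soft preferences: 21

1. status.x = 183  [status.left = nav.right + 24]
2. status.y = 15  [nav.top = status.top]
3. status.w = 139  [status.w = modal.w]
4. status.h = 48  [modal.top = status.bottom + 15]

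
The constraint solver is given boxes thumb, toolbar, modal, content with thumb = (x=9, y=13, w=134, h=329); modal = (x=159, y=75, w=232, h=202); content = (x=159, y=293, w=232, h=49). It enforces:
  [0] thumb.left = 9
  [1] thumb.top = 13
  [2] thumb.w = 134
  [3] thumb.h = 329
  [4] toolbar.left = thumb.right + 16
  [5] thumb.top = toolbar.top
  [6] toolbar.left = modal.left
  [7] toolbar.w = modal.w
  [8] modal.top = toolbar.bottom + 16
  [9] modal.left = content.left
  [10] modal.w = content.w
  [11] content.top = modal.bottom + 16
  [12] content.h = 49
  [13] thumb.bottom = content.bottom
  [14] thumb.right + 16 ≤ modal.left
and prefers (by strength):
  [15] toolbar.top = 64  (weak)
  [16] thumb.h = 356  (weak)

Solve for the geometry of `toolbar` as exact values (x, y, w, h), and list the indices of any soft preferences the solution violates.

toolbar = (x=159, y=13, w=232, h=46)
violated soft preferences: 15, 16

1. toolbar.x = 159  [toolbar.left = thumb.right + 16]
2. toolbar.y = 13  [thumb.top = toolbar.top]
3. toolbar.w = 232  [toolbar.w = modal.w]
4. toolbar.h = 46  [modal.top = toolbar.bottom + 16]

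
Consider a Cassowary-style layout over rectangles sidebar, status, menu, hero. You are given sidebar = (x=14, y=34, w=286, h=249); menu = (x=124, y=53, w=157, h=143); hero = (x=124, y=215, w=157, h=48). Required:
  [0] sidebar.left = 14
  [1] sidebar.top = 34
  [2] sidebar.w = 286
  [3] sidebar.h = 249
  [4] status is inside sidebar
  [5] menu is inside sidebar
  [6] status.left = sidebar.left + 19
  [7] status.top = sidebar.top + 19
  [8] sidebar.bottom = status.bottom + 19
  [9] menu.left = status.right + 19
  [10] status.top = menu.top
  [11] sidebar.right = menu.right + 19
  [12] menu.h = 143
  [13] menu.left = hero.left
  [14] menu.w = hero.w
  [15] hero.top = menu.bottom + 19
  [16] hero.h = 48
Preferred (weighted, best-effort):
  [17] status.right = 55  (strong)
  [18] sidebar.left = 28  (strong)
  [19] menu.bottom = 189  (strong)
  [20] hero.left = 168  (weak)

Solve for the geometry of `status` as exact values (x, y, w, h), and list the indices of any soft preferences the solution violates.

1. status.x = 33  [status.left = sidebar.left + 19]
2. status.y = 53  [status.top = sidebar.top + 19]
3. status.h = 211  [sidebar.bottom = status.bottom + 19]
4. status.w = 72  [menu.left = status.right + 19]

status = (x=33, y=53, w=72, h=211)
violated soft preferences: 17, 18, 19, 20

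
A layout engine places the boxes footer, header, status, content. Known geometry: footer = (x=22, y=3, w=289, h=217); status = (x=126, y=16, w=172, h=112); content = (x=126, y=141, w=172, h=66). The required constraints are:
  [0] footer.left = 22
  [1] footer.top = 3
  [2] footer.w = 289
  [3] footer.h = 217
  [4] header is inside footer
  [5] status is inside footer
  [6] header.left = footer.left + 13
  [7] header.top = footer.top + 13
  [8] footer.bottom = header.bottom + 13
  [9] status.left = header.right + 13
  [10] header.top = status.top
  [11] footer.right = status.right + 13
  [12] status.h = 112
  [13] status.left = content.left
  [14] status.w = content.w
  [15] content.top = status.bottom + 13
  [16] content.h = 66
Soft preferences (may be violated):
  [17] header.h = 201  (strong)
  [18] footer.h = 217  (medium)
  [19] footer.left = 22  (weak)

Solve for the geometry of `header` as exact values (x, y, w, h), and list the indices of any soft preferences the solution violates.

1. header.x = 35  [header.left = footer.left + 13]
2. header.y = 16  [header.top = footer.top + 13]
3. header.h = 191  [footer.bottom = header.bottom + 13]
4. header.w = 78  [status.left = header.right + 13]

header = (x=35, y=16, w=78, h=191)
violated soft preferences: 17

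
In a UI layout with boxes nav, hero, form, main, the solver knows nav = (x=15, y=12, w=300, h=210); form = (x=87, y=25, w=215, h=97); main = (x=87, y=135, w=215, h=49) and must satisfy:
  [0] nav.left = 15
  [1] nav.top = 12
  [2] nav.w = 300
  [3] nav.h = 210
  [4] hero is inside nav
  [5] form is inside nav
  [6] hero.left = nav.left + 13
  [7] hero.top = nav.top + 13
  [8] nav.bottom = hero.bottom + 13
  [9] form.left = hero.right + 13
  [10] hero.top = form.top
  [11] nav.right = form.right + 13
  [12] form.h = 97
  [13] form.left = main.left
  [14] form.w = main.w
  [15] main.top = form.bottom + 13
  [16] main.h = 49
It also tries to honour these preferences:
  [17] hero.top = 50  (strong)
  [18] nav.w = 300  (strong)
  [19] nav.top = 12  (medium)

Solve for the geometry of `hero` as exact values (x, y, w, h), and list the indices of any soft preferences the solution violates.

1. hero.x = 28  [hero.left = nav.left + 13]
2. hero.y = 25  [hero.top = nav.top + 13]
3. hero.h = 184  [nav.bottom = hero.bottom + 13]
4. hero.w = 46  [form.left = hero.right + 13]

hero = (x=28, y=25, w=46, h=184)
violated soft preferences: 17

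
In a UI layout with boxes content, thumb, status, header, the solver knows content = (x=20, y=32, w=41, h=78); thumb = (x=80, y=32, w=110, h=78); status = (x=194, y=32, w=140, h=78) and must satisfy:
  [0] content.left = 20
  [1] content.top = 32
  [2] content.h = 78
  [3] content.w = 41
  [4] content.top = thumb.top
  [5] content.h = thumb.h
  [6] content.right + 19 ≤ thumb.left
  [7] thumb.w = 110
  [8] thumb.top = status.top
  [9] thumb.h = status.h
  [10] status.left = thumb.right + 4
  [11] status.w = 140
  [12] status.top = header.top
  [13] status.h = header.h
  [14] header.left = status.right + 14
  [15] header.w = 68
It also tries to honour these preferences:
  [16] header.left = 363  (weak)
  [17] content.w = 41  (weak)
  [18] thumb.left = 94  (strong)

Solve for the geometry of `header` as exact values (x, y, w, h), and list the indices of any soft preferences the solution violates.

header = (x=348, y=32, w=68, h=78)
violated soft preferences: 16, 18

1. header.y = 32  [status.top = header.top]
2. header.h = 78  [status.h = header.h]
3. header.x = 348  [header.left = status.right + 14]
4. header.w = 68  [header.w = 68]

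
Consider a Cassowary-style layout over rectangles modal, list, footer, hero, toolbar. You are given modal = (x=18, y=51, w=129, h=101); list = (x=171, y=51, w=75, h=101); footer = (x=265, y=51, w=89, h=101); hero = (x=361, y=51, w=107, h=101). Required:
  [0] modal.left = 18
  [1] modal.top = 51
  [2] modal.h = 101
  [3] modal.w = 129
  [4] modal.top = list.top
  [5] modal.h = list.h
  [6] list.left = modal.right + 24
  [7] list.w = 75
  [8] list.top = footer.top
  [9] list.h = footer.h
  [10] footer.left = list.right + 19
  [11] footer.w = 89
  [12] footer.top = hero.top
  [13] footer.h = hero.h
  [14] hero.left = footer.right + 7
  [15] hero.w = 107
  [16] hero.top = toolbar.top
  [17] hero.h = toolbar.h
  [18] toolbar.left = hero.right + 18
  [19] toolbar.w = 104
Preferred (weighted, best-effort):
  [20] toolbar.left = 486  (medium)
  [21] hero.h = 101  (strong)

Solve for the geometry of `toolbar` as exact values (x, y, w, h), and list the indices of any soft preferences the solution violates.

toolbar = (x=486, y=51, w=104, h=101)
violated soft preferences: none

1. toolbar.y = 51  [hero.top = toolbar.top]
2. toolbar.h = 101  [hero.h = toolbar.h]
3. toolbar.x = 486  [toolbar.left = hero.right + 18]
4. toolbar.w = 104  [toolbar.w = 104]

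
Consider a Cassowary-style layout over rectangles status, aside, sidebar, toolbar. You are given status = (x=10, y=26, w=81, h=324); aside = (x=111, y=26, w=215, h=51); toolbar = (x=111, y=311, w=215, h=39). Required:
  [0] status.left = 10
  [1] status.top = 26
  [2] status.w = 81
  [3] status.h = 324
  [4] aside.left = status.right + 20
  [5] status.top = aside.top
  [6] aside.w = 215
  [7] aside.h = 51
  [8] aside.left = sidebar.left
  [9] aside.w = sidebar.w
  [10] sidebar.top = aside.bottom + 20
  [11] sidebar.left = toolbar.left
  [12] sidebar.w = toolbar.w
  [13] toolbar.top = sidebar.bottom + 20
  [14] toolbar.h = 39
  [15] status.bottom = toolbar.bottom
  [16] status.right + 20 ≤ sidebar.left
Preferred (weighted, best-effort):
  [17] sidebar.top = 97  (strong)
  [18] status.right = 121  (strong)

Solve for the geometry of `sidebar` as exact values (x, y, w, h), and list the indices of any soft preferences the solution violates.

1. sidebar.x = 111  [aside.left = sidebar.left]
2. sidebar.w = 215  [aside.w = sidebar.w]
3. sidebar.y = 97  [sidebar.top = aside.bottom + 20]
4. sidebar.h = 194  [toolbar.top = sidebar.bottom + 20]

sidebar = (x=111, y=97, w=215, h=194)
violated soft preferences: 18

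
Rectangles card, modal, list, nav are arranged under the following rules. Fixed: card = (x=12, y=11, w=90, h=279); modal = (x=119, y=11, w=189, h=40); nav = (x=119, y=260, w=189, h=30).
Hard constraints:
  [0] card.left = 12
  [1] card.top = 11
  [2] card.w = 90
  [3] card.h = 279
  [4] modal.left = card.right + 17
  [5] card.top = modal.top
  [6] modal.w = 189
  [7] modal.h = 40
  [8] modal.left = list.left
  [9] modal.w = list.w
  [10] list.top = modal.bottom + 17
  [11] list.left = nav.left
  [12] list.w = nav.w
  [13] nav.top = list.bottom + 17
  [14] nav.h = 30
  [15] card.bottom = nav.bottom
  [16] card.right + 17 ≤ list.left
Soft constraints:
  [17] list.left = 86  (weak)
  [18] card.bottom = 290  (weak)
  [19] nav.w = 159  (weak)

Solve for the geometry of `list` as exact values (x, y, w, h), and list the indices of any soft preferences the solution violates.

1. list.x = 119  [modal.left = list.left]
2. list.w = 189  [modal.w = list.w]
3. list.y = 68  [list.top = modal.bottom + 17]
4. list.h = 175  [nav.top = list.bottom + 17]

list = (x=119, y=68, w=189, h=175)
violated soft preferences: 17, 19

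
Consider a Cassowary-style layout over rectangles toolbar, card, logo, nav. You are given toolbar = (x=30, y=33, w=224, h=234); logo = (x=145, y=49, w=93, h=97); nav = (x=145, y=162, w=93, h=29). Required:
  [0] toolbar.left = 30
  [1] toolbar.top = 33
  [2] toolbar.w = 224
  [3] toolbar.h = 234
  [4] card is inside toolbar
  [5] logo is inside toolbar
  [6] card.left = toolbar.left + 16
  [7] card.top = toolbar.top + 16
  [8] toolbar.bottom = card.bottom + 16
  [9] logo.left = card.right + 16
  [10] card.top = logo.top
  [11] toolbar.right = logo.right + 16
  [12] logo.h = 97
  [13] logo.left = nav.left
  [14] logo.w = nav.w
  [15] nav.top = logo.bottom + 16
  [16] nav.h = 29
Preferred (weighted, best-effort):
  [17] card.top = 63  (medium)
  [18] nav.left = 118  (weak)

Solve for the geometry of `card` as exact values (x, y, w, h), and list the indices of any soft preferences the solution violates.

card = (x=46, y=49, w=83, h=202)
violated soft preferences: 17, 18

1. card.x = 46  [card.left = toolbar.left + 16]
2. card.y = 49  [card.top = toolbar.top + 16]
3. card.h = 202  [toolbar.bottom = card.bottom + 16]
4. card.w = 83  [logo.left = card.right + 16]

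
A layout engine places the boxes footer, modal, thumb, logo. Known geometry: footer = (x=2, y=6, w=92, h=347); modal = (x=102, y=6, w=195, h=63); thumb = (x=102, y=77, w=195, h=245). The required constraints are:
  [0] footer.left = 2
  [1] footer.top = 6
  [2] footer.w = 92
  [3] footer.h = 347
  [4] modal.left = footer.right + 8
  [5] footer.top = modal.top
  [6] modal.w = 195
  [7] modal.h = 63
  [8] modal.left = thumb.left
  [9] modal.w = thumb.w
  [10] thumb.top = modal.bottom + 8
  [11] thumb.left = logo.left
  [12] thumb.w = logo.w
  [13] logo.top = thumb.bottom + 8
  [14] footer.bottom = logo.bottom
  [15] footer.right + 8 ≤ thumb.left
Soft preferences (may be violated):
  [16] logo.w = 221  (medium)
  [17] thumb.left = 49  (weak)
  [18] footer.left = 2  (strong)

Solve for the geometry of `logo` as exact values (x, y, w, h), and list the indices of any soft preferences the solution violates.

1. logo.x = 102  [thumb.left = logo.left]
2. logo.w = 195  [thumb.w = logo.w]
3. logo.y = 330  [logo.top = thumb.bottom + 8]
4. logo.h = 23  [footer.bottom = logo.bottom]

logo = (x=102, y=330, w=195, h=23)
violated soft preferences: 16, 17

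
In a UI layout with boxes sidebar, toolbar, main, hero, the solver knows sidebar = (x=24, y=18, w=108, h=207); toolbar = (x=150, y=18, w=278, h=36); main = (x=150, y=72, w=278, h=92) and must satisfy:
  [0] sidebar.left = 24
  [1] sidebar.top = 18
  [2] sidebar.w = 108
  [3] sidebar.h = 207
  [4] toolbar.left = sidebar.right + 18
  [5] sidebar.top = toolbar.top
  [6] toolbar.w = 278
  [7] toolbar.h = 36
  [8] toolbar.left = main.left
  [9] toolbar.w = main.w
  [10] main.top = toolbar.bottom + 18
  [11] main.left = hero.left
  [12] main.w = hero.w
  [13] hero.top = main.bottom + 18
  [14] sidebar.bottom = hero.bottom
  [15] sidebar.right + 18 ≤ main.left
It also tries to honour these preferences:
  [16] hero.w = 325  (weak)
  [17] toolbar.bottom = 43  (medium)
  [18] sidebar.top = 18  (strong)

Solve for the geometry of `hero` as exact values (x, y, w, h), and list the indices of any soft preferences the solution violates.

1. hero.x = 150  [main.left = hero.left]
2. hero.w = 278  [main.w = hero.w]
3. hero.y = 182  [hero.top = main.bottom + 18]
4. hero.h = 43  [sidebar.bottom = hero.bottom]

hero = (x=150, y=182, w=278, h=43)
violated soft preferences: 16, 17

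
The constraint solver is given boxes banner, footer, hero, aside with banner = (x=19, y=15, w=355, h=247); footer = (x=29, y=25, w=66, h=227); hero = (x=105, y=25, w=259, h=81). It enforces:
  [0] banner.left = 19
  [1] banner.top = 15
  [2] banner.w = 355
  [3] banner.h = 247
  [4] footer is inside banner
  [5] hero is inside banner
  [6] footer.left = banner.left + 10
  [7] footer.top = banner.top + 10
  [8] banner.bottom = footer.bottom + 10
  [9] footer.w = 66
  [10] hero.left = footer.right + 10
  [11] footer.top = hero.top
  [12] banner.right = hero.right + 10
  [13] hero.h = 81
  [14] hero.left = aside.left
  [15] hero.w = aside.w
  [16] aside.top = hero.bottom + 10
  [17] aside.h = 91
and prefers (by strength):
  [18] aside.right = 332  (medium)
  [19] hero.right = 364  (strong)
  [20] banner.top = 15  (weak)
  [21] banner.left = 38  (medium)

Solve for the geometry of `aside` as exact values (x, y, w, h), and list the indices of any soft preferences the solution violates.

1. aside.x = 105  [hero.left = aside.left]
2. aside.w = 259  [hero.w = aside.w]
3. aside.y = 116  [aside.top = hero.bottom + 10]
4. aside.h = 91  [aside.h = 91]

aside = (x=105, y=116, w=259, h=91)
violated soft preferences: 18, 21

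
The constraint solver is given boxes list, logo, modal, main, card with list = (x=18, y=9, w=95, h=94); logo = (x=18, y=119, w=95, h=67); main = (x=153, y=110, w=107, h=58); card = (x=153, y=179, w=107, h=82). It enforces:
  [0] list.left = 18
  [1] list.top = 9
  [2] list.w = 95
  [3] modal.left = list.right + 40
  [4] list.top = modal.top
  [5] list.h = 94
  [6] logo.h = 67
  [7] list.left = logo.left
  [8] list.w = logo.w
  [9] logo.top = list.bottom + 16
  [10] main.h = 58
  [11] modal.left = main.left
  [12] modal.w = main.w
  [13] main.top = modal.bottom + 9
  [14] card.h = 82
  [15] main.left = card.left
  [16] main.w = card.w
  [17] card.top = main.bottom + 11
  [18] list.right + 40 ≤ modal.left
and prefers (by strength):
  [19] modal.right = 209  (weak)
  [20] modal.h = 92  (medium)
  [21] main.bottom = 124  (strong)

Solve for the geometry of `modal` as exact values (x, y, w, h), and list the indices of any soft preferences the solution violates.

1. modal.x = 153  [modal.left = list.right + 40]
2. modal.y = 9  [list.top = modal.top]
3. modal.w = 107  [modal.w = main.w]
4. modal.h = 92  [main.top = modal.bottom + 9]

modal = (x=153, y=9, w=107, h=92)
violated soft preferences: 19, 21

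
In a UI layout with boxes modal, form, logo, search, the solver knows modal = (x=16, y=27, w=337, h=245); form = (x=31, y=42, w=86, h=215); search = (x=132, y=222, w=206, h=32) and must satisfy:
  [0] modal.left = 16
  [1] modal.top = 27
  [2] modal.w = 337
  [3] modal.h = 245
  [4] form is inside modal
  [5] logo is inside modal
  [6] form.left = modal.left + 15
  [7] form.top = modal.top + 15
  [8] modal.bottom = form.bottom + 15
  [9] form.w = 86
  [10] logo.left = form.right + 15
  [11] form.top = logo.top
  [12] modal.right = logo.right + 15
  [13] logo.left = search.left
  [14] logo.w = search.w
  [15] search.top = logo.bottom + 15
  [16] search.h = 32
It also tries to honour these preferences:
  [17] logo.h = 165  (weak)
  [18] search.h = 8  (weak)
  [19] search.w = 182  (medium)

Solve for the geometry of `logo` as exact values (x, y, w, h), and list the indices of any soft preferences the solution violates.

1. logo.x = 132  [logo.left = form.right + 15]
2. logo.y = 42  [form.top = logo.top]
3. logo.w = 206  [modal.right = logo.right + 15]
4. logo.h = 165  [search.top = logo.bottom + 15]

logo = (x=132, y=42, w=206, h=165)
violated soft preferences: 18, 19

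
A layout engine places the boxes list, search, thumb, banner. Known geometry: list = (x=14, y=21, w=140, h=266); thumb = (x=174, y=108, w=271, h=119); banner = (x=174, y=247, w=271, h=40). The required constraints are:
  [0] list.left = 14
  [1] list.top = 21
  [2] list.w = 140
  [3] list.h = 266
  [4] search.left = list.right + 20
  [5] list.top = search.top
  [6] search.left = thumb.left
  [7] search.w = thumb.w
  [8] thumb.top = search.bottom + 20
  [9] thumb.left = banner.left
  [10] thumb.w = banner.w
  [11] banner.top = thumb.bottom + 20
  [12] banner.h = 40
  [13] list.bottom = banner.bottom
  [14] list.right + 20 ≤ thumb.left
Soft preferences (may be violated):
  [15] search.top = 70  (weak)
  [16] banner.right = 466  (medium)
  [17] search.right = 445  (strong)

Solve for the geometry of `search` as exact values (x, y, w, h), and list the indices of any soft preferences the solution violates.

1. search.x = 174  [search.left = list.right + 20]
2. search.y = 21  [list.top = search.top]
3. search.w = 271  [search.w = thumb.w]
4. search.h = 67  [thumb.top = search.bottom + 20]

search = (x=174, y=21, w=271, h=67)
violated soft preferences: 15, 16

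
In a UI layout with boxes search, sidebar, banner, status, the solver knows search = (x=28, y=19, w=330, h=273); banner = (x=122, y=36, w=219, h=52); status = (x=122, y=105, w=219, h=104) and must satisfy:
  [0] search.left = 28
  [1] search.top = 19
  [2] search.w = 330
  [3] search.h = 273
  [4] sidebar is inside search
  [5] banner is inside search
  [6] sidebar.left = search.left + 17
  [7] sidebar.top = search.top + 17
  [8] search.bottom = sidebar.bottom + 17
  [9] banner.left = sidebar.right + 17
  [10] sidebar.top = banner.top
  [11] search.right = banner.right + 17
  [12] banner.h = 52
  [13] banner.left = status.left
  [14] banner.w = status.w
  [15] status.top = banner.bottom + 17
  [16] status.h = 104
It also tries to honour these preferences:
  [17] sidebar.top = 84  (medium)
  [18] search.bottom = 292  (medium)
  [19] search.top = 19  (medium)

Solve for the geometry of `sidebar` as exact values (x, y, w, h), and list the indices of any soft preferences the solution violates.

sidebar = (x=45, y=36, w=60, h=239)
violated soft preferences: 17

1. sidebar.x = 45  [sidebar.left = search.left + 17]
2. sidebar.y = 36  [sidebar.top = search.top + 17]
3. sidebar.h = 239  [search.bottom = sidebar.bottom + 17]
4. sidebar.w = 60  [banner.left = sidebar.right + 17]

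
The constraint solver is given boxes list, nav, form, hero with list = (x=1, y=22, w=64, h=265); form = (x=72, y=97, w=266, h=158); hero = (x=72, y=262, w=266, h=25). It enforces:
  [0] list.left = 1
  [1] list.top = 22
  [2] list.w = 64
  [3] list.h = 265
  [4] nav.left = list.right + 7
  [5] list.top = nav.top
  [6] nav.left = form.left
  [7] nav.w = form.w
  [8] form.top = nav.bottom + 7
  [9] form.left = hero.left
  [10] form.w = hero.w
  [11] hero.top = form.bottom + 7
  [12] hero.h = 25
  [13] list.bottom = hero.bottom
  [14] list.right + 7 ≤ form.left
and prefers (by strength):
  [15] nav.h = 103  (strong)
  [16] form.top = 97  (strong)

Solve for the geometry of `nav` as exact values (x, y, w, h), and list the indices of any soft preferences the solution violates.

nav = (x=72, y=22, w=266, h=68)
violated soft preferences: 15

1. nav.x = 72  [nav.left = list.right + 7]
2. nav.y = 22  [list.top = nav.top]
3. nav.w = 266  [nav.w = form.w]
4. nav.h = 68  [form.top = nav.bottom + 7]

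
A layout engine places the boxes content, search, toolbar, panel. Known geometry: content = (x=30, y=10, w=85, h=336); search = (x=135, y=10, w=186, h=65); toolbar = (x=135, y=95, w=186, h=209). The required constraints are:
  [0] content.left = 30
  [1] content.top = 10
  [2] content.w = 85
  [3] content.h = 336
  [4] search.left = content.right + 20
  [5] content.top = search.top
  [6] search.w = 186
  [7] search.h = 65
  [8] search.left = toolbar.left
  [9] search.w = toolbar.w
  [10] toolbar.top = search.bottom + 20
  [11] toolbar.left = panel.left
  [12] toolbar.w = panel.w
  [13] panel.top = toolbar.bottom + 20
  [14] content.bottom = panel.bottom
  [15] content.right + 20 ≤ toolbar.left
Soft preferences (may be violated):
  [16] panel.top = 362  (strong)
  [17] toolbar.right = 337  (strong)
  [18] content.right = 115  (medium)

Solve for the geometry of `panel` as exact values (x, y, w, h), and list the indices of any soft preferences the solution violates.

panel = (x=135, y=324, w=186, h=22)
violated soft preferences: 16, 17

1. panel.x = 135  [toolbar.left = panel.left]
2. panel.w = 186  [toolbar.w = panel.w]
3. panel.y = 324  [panel.top = toolbar.bottom + 20]
4. panel.h = 22  [content.bottom = panel.bottom]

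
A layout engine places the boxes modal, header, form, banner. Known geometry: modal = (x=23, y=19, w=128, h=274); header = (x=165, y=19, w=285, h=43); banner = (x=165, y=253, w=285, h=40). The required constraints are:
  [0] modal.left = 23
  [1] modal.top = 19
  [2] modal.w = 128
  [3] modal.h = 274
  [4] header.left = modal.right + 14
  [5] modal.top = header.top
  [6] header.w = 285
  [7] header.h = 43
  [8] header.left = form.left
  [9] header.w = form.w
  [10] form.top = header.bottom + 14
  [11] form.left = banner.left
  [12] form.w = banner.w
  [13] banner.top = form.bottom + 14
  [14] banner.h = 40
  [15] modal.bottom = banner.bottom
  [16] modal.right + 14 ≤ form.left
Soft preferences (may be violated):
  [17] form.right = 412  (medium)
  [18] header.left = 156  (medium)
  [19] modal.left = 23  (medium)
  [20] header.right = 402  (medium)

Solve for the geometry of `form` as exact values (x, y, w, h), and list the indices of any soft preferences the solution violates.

1. form.x = 165  [header.left = form.left]
2. form.w = 285  [header.w = form.w]
3. form.y = 76  [form.top = header.bottom + 14]
4. form.h = 163  [banner.top = form.bottom + 14]

form = (x=165, y=76, w=285, h=163)
violated soft preferences: 17, 18, 20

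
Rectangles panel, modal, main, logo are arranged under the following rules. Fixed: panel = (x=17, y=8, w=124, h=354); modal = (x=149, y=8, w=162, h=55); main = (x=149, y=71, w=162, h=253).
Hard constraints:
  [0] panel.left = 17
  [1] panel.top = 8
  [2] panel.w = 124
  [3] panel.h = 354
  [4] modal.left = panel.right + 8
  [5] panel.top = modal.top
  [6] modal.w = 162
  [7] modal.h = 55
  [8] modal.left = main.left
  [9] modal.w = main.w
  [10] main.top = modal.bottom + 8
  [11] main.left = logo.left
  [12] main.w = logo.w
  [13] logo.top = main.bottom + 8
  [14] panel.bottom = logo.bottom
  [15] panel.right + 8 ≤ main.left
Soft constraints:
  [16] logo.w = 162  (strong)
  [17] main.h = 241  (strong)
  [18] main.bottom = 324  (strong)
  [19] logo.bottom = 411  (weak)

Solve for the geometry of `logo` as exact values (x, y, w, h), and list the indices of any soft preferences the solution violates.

logo = (x=149, y=332, w=162, h=30)
violated soft preferences: 17, 19

1. logo.x = 149  [main.left = logo.left]
2. logo.w = 162  [main.w = logo.w]
3. logo.y = 332  [logo.top = main.bottom + 8]
4. logo.h = 30  [panel.bottom = logo.bottom]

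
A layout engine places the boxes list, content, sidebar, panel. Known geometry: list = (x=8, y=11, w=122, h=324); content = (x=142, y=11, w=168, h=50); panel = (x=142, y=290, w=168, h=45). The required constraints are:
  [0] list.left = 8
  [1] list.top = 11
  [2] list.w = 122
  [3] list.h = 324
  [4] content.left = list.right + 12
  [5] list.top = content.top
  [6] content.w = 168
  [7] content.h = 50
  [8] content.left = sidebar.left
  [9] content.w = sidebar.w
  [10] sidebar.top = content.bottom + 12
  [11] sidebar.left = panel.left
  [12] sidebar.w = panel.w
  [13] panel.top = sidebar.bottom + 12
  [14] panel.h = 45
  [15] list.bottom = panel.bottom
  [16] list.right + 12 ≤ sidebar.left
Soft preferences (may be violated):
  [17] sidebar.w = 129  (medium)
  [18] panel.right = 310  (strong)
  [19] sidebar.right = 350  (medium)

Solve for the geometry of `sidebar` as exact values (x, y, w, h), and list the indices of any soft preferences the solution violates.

1. sidebar.x = 142  [content.left = sidebar.left]
2. sidebar.w = 168  [content.w = sidebar.w]
3. sidebar.y = 73  [sidebar.top = content.bottom + 12]
4. sidebar.h = 205  [panel.top = sidebar.bottom + 12]

sidebar = (x=142, y=73, w=168, h=205)
violated soft preferences: 17, 19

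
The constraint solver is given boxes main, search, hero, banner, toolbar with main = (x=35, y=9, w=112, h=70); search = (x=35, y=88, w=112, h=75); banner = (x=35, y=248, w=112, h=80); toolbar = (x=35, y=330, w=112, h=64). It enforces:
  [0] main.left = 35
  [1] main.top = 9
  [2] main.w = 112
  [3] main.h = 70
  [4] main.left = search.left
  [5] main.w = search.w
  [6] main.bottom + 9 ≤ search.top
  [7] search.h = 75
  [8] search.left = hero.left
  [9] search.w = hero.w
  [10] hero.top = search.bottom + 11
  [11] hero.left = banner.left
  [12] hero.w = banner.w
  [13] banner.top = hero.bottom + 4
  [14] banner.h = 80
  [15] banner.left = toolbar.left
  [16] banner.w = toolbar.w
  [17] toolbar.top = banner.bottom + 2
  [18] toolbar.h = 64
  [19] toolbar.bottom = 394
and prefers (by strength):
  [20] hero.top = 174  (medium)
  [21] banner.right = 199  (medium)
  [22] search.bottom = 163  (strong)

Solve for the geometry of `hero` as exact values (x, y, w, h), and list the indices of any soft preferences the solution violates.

hero = (x=35, y=174, w=112, h=70)
violated soft preferences: 21

1. hero.x = 35  [search.left = hero.left]
2. hero.w = 112  [search.w = hero.w]
3. hero.y = 174  [hero.top = search.bottom + 11]
4. hero.h = 70  [banner.top = hero.bottom + 4]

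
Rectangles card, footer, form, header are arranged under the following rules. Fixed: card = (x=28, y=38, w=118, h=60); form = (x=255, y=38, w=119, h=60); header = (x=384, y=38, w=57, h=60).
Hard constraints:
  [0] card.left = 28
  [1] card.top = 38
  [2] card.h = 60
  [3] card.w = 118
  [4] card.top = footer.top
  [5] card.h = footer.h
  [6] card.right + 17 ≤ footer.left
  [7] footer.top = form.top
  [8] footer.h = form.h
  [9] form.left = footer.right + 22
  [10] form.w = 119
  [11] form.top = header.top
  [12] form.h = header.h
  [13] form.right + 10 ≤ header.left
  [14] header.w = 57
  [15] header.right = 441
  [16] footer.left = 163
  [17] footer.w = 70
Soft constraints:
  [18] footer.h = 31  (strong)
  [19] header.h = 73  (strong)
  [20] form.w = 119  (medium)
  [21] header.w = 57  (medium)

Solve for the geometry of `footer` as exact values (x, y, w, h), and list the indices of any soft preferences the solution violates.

1. footer.y = 38  [card.top = footer.top]
2. footer.h = 60  [card.h = footer.h]
3. footer.x = 163  [footer.left = 163]
4. footer.w = 70  [footer.w = 70]

footer = (x=163, y=38, w=70, h=60)
violated soft preferences: 18, 19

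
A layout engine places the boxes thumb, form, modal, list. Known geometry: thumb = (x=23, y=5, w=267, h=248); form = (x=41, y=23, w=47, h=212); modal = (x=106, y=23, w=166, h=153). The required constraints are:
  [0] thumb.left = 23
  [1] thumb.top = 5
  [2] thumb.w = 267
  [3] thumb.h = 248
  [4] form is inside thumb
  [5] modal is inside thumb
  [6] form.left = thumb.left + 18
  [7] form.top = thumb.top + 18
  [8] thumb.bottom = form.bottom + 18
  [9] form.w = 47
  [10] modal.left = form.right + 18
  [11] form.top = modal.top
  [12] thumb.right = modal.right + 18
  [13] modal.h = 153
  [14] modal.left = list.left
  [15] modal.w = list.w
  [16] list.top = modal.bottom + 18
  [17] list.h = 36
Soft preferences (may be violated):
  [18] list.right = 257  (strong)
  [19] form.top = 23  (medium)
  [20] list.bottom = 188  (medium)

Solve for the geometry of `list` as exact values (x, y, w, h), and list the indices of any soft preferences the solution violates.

1. list.x = 106  [modal.left = list.left]
2. list.w = 166  [modal.w = list.w]
3. list.y = 194  [list.top = modal.bottom + 18]
4. list.h = 36  [list.h = 36]

list = (x=106, y=194, w=166, h=36)
violated soft preferences: 18, 20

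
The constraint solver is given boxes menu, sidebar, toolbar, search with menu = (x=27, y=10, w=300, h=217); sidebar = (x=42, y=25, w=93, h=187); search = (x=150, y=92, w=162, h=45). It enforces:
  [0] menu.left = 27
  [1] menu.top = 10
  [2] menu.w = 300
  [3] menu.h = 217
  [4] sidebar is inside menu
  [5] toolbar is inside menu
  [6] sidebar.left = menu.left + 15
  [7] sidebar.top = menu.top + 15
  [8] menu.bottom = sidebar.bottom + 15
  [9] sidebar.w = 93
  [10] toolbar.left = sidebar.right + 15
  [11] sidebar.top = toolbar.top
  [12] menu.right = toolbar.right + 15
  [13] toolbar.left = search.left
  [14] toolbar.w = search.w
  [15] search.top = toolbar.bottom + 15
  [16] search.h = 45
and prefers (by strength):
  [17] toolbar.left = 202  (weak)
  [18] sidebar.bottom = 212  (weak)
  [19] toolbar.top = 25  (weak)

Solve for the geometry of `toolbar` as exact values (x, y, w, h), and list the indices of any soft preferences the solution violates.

1. toolbar.x = 150  [toolbar.left = sidebar.right + 15]
2. toolbar.y = 25  [sidebar.top = toolbar.top]
3. toolbar.w = 162  [menu.right = toolbar.right + 15]
4. toolbar.h = 52  [search.top = toolbar.bottom + 15]

toolbar = (x=150, y=25, w=162, h=52)
violated soft preferences: 17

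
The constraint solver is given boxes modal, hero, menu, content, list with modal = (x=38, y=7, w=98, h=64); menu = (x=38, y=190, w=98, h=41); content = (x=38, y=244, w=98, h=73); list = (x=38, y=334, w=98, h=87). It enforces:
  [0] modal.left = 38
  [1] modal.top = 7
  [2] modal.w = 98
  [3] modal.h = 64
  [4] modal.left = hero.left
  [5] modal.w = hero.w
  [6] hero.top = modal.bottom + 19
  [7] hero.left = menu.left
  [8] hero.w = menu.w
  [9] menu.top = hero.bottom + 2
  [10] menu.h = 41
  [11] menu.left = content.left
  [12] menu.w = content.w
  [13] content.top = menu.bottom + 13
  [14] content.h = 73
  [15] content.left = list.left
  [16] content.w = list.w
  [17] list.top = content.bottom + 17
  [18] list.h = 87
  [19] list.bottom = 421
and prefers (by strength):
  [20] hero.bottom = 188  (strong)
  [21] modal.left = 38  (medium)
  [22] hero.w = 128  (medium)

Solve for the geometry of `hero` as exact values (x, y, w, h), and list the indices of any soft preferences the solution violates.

hero = (x=38, y=90, w=98, h=98)
violated soft preferences: 22

1. hero.x = 38  [modal.left = hero.left]
2. hero.w = 98  [modal.w = hero.w]
3. hero.y = 90  [hero.top = modal.bottom + 19]
4. hero.h = 98  [menu.top = hero.bottom + 2]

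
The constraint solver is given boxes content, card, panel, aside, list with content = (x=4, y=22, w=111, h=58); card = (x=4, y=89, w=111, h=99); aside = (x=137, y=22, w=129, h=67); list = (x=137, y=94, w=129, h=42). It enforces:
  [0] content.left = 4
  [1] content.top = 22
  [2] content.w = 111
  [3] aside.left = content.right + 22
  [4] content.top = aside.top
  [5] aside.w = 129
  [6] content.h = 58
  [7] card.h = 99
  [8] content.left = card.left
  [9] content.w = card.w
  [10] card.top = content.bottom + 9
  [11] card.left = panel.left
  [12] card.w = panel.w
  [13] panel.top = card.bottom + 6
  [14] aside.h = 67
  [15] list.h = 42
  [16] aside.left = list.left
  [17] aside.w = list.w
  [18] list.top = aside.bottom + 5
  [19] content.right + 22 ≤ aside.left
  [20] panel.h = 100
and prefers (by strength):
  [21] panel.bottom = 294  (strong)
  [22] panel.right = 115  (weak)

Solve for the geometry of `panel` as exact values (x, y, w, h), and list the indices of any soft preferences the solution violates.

1. panel.x = 4  [card.left = panel.left]
2. panel.w = 111  [card.w = panel.w]
3. panel.y = 194  [panel.top = card.bottom + 6]
4. panel.h = 100  [panel.h = 100]

panel = (x=4, y=194, w=111, h=100)
violated soft preferences: none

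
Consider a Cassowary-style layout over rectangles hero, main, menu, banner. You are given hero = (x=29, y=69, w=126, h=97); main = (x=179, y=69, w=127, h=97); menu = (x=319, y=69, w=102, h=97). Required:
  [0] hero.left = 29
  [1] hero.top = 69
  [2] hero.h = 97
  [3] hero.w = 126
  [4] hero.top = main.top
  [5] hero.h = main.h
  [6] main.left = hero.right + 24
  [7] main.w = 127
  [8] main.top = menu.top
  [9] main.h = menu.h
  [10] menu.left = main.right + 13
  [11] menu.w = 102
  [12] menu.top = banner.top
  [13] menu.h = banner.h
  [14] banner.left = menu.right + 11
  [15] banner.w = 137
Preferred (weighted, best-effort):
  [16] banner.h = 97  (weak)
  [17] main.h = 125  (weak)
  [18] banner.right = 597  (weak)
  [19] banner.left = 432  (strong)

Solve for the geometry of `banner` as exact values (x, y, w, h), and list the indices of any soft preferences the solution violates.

banner = (x=432, y=69, w=137, h=97)
violated soft preferences: 17, 18

1. banner.y = 69  [menu.top = banner.top]
2. banner.h = 97  [menu.h = banner.h]
3. banner.x = 432  [banner.left = menu.right + 11]
4. banner.w = 137  [banner.w = 137]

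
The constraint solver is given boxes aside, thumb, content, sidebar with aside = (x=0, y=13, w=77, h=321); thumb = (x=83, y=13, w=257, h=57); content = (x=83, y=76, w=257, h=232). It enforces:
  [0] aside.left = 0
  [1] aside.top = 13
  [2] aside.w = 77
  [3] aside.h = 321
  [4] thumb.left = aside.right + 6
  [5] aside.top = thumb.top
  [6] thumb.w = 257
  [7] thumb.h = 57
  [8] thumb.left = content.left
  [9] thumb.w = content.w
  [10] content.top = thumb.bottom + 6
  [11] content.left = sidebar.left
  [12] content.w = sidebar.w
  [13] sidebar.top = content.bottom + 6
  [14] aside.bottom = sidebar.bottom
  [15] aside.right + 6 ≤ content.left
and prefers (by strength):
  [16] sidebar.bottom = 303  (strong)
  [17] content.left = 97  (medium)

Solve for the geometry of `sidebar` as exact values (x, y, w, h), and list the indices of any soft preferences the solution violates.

1. sidebar.x = 83  [content.left = sidebar.left]
2. sidebar.w = 257  [content.w = sidebar.w]
3. sidebar.y = 314  [sidebar.top = content.bottom + 6]
4. sidebar.h = 20  [aside.bottom = sidebar.bottom]

sidebar = (x=83, y=314, w=257, h=20)
violated soft preferences: 16, 17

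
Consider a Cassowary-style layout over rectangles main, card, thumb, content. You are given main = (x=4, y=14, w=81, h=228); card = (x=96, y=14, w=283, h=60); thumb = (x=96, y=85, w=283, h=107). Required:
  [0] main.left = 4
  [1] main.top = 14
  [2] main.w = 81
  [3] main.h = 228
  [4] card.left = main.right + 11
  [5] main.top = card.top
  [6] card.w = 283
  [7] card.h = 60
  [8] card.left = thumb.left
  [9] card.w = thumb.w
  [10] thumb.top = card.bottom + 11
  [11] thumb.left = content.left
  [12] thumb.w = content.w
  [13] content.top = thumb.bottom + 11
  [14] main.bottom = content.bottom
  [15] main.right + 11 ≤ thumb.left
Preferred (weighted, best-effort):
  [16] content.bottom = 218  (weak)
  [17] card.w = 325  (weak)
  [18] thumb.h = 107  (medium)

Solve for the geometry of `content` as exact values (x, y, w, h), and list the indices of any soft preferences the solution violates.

1. content.x = 96  [thumb.left = content.left]
2. content.w = 283  [thumb.w = content.w]
3. content.y = 203  [content.top = thumb.bottom + 11]
4. content.h = 39  [main.bottom = content.bottom]

content = (x=96, y=203, w=283, h=39)
violated soft preferences: 16, 17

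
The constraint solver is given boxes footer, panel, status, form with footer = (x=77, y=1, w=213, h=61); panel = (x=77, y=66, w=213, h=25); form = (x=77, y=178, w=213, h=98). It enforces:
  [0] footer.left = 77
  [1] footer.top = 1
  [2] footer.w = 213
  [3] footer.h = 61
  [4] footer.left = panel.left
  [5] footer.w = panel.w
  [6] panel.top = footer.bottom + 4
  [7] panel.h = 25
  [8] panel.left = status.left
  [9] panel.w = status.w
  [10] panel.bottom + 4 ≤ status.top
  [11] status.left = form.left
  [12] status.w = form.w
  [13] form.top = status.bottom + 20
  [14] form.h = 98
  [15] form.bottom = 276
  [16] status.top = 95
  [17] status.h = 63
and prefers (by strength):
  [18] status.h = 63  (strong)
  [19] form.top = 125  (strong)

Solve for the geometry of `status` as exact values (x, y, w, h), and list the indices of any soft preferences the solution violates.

status = (x=77, y=95, w=213, h=63)
violated soft preferences: 19

1. status.x = 77  [panel.left = status.left]
2. status.w = 213  [panel.w = status.w]
3. status.y = 95  [status.top = 95]
4. status.h = 63  [status.h = 63]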